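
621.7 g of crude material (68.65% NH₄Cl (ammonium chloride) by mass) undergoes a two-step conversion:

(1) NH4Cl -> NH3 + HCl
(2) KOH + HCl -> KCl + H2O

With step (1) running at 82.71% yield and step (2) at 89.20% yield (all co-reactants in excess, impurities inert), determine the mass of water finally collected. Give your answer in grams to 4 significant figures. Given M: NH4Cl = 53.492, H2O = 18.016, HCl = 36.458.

106.1 g

Pure NH4Cl = 621.7 × 0.6865 = 426.80 g.
n(NH4Cl) = 426.80 / 53.492 = 7.9787 mol.
Step 1 (NH4Cl:HCl = 1:1): theoretical n(HCl) = 7.9787 mol; at 82.71% yield, n(HCl) = 6.5992 mol.
Step 2 (HCl:H2O = 1:1): theoretical n(H2O) = 6.5992 mol, so theoretical mass = 6.5992 × 18.016 = 118.89 g.
At 89.20% yield, actual mass of H2O = 118.89 × 0.8920 = 106.05 g.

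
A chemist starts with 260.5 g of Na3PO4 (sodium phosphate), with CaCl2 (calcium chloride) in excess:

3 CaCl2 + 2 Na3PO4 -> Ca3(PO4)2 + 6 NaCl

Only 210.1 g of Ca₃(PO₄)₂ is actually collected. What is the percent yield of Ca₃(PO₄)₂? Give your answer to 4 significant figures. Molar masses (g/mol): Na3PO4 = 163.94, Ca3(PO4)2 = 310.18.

85.25 %

n(Na3PO4) = 260.50 g / 163.94 g/mol = 1.5890 mol.
From the equation the Na3PO4:Ca3(PO4)2 mole ratio is 2:1, so n(Ca3(PO4)2) = 1.5890 × 1/2 = 0.79450 mol.
Mass of Ca3(PO4)2 = 0.79450 mol × 310.18 g/mol = 246.44 g.
This is the theoretical yield. Percent yield = 210.1 g / 246.44 g × 100% = 85.255%.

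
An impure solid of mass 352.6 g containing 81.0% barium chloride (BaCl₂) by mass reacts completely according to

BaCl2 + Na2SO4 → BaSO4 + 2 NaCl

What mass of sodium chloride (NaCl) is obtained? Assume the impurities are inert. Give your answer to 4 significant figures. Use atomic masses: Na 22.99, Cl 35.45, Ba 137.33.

Mass of pure BaCl2 = 352.6 g × 0.810 = 285.61 g.
M(BaCl2) = 137.33 + 2(35.45) = 208.23 g/mol.
M(NaCl) = 22.99 + 35.45 = 58.44 g/mol.
n(BaCl2) = 285.61 g / 208.23 g/mol = 1.3716 mol.
From the equation the BaCl2:NaCl mole ratio is 1:2, so n(NaCl) = 1.3716 × 2/1 = 2.7432 mol.
Mass of NaCl = 2.7432 mol × 58.44 g/mol = 160.31 g.

160.3 g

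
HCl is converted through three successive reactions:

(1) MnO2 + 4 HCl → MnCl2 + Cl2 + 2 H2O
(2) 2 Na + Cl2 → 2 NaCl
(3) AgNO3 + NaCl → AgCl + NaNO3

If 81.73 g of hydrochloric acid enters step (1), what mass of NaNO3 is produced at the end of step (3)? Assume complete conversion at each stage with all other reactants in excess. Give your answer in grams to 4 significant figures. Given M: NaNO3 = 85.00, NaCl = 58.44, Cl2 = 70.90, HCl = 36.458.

n(HCl) = 81.73 / 36.458 = 2.2418 mol.
Reaction (1): HCl→Cl2 ratio 4:1 ⇒ n(Cl2) = 0.56044 mol.
Reaction (2): Cl2→NaCl ratio 1:2 ⇒ n(NaCl) = 1.1209 mol.
Reaction (3): NaCl→NaNO3 ratio 1:1 ⇒ n(NaNO3) = 1.1209 mol.
Mass of NaNO3 = 1.1209 × 85.00 = 95.275 g.

95.27 g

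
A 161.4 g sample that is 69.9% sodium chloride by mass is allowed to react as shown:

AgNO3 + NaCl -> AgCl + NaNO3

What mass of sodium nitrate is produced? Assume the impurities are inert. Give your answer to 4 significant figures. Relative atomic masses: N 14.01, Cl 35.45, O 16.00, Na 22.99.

Mass of pure NaCl = 161.4 g × 0.699 = 112.82 g.
M(NaCl) = 22.99 + 35.45 = 58.44 g/mol.
M(NaNO3) = 22.99 + 14.01 + 3(16.00) = 85.00 g/mol.
n(NaCl) = 112.82 g / 58.44 g/mol = 1.9305 mol.
From the equation the NaCl:NaNO3 mole ratio is 1:1, so n(NaNO3) = 1.9305 × 1/1 = 1.9305 mol.
Mass of NaNO3 = 1.9305 mol × 85.00 g/mol = 164.09 g.

164.1 g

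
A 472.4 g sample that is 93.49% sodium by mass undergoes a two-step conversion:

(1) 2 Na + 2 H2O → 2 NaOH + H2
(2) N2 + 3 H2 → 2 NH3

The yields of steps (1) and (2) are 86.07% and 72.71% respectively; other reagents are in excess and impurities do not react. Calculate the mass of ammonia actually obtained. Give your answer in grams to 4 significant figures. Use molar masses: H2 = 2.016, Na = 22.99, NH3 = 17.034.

Pure Na = 472.4 × 0.9349 = 441.65 g.
n(Na) = 441.65 / 22.99 = 19.210 mol.
Step 1 (Na:H2 = 2:1): theoretical n(H2) = 9.6052 mol; at 86.07% yield, n(H2) = 8.2672 mol.
Step 2 (H2:NH3 = 3:2): theoretical n(NH3) = 5.5115 mol, so theoretical mass = 5.5115 × 17.034 = 93.882 g.
At 72.71% yield, actual mass of NH3 = 93.882 × 0.7271 = 68.262 g.

68.26 g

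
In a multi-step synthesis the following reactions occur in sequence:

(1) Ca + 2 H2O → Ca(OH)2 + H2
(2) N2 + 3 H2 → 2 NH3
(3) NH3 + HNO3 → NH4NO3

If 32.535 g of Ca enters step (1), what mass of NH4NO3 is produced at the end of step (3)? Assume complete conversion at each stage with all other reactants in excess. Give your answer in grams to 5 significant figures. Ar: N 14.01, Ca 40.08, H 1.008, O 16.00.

43.322 g

M(Ca) = 40.08 g/mol.
M(NH4NO3) = 2(14.01) + 4(1.008) + 3(16.00) = 80.052 g/mol.
n(Ca) = 32.535 / 40.08 = 0.811751 mol.
Reaction (1): Ca→H2 ratio 1:1 ⇒ n(H2) = 0.811751 mol.
Reaction (2): H2→NH3 ratio 3:2 ⇒ n(NH3) = 0.541168 mol.
Reaction (3): NH3→NH4NO3 ratio 1:1 ⇒ n(NH4NO3) = 0.541168 mol.
Mass of NH4NO3 = 0.541168 × 80.052 = 43.3216 g.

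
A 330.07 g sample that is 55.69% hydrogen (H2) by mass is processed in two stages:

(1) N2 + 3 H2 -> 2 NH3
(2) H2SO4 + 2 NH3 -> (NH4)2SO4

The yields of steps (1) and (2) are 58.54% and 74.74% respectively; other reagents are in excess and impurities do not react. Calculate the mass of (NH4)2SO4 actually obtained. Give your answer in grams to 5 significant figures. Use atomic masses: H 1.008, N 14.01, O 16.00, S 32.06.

Pure H2 = 330.07 × 0.5569 = 183.816 g.
M(H2) = 2(1.008) = 2.016 g/mol.
M((NH4)2SO4) = 2(14.01) + 8(1.008) + 32.06 + 4(16.00) = 132.144 g/mol.
n(H2) = 183.816 / 2.016 = 91.1786 mol.
Step 1 (H2:NH3 = 3:2): theoretical n(NH3) = 60.7857 mol; at 58.54% yield, n(NH3) = 35.5840 mol.
Step 2 (NH3:(NH4)2SO4 = 2:1): theoretical n((NH4)2SO4) = 17.7920 mol, so theoretical mass = 17.7920 × 132.144 = 2351.10 g.
At 74.74% yield, actual mass of (NH4)2SO4 = 2351.10 × 0.7474 = 1757.21 g.

1757.2 g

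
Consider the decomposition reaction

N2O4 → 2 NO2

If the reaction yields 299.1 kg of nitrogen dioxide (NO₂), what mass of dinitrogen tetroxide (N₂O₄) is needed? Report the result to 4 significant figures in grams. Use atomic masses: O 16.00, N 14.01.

M(NO2) = 14.01 + 2(16.00) = 46.01 g/mol.
M(N2O4) = 2(14.01) + 4(16.00) = 92.02 g/mol.
Convert: 299.1 kg = 299100 g.
n(NO2) = 299100 g / 46.01 g/mol = 6500.8 mol.
From the equation the NO2:N2O4 mole ratio is 2:1, so n(N2O4) = 6500.8 × 1/2 = 3250.4 mol.
Mass of N2O4 = 3250.4 mol × 92.02 g/mol = 299100 g.

299100 g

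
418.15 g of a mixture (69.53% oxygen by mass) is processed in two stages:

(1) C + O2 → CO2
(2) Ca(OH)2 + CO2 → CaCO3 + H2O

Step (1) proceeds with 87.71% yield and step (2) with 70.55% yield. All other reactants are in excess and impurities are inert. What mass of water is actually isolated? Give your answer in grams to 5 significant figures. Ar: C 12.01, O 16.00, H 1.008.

Pure O2 = 418.15 × 0.6953 = 290.740 g.
M(O2) = 2(16.00) = 32.00 g/mol.
M(H2O) = 2(1.008) + 16.00 = 18.016 g/mol.
n(O2) = 290.740 / 32.00 = 9.08562 mol.
Step 1 (O2:CO2 = 1:1): theoretical n(CO2) = 9.08562 mol; at 87.71% yield, n(CO2) = 7.96899 mol.
Step 2 (CO2:H2O = 1:1): theoretical n(H2O) = 7.96899 mol, so theoretical mass = 7.96899 × 18.016 = 143.569 g.
At 70.55% yield, actual mass of H2O = 143.569 × 0.7055 = 101.288 g.

101.29 g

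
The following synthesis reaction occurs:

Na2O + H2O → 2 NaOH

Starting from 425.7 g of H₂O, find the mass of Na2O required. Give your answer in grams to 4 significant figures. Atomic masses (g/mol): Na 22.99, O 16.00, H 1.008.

1465 g

M(H2O) = 2(1.008) + 16.00 = 18.016 g/mol.
M(Na2O) = 2(22.99) + 16.00 = 61.98 g/mol.
n(H2O) = 425.70 g / 18.016 g/mol = 23.629 mol.
From the equation the H2O:Na2O mole ratio is 1:1, so n(Na2O) = 23.629 × 1/1 = 23.629 mol.
Mass of Na2O = 23.629 mol × 61.98 g/mol = 1464.5 g.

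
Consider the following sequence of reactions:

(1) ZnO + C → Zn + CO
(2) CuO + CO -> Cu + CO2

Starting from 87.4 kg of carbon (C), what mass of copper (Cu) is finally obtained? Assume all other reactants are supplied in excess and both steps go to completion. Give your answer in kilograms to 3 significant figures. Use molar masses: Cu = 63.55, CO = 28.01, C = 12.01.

87.4 kg = 87400 g.
n(C) = 87400 / 12.01 = 7277 mol.
Step 1 gives a 1:1 ratio of C to CO, so n(CO) = 7277 mol.
In step 2 the CO:Cu ratio is 1:1, so n(Cu) = 7277 mol.
Mass of Cu = 7277 × 63.55 = 462500 g = 462 kg.

462 kg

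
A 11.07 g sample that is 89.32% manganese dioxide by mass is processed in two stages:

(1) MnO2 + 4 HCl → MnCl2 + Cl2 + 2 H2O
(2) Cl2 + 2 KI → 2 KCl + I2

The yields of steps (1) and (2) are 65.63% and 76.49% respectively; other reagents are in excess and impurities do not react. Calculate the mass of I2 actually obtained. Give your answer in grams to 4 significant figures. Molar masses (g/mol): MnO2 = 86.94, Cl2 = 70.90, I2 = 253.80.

Pure MnO2 = 11.07 × 0.8932 = 9.8877 g.
n(MnO2) = 9.8877 / 86.94 = 0.11373 mol.
Step 1 (MnO2:Cl2 = 1:1): theoretical n(Cl2) = 0.11373 mol; at 65.63% yield, n(Cl2) = 0.074641 mol.
Step 2 (Cl2:I2 = 1:1): theoretical n(I2) = 0.074641 mol, so theoretical mass = 0.074641 × 253.80 = 18.944 g.
At 76.49% yield, actual mass of I2 = 18.944 × 0.7649 = 14.490 g.

14.49 g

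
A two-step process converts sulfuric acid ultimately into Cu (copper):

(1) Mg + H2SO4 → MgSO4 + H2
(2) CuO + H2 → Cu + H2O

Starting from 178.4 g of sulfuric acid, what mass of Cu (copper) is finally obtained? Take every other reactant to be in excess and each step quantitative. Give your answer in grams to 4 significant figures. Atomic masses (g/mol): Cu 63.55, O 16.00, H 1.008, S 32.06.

M(H2SO4) = 2(1.008) + 32.06 + 4(16.00) = 98.076 g/mol.
M(Cu) = 63.55 g/mol.
n(H2SO4) = 178.40 / 98.076 = 1.8190 mol.
Step 1 gives a 1:1 ratio of H2SO4 to H2, so n(H2) = 1.8190 mol.
In step 2 the H2:Cu ratio is 1:1, so n(Cu) = 1.8190 mol.
Mass of Cu = 1.8190 × 63.55 = 115.60 g.

115.6 g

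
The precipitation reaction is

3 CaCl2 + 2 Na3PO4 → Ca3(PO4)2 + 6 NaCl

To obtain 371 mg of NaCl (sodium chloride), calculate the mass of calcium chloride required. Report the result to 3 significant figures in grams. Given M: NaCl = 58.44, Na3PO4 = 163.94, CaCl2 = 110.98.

Convert: 371 mg = 0.3710 g.
n(NaCl) = 0.3710 g / 58.44 g/mol = 0.006348 mol.
From the equation the NaCl:CaCl2 mole ratio is 6:3, so n(CaCl2) = 0.006348 × 3/6 = 0.003174 mol.
Mass of CaCl2 = 0.003174 mol × 110.98 g/mol = 0.3523 g.

0.352 g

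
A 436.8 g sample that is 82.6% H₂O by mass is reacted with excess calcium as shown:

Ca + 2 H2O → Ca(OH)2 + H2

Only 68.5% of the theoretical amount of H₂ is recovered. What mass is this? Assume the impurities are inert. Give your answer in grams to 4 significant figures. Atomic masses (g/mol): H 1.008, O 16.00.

13.83 g

Pure H2O available = 436.8 g × 0.826 = 360.80 g.
M(H2O) = 2(1.008) + 16.00 = 18.016 g/mol.
M(H2) = 2(1.008) = 2.016 g/mol.
n(H2O) = 360.80 g / 18.016 g/mol = 20.026 mol.
From the equation the H2O:H2 mole ratio is 2:1, so n(H2) = 20.026 × 1/2 = 10.013 mol.
Mass of H2 = 10.013 mol × 2.016 g/mol = 20.187 g.
Actual mass collected = 20.187 g × 0.685 = 13.828 g.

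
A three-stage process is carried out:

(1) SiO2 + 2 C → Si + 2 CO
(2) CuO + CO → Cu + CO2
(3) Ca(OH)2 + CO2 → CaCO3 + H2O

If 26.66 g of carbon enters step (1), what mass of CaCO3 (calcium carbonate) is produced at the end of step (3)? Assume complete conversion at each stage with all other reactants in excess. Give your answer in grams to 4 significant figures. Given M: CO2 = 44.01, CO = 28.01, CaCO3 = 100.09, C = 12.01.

222.2 g

n(C) = 26.66 / 12.01 = 2.2198 mol.
Reaction (1): C→CO ratio 2:2 ⇒ n(CO) = 2.2198 mol.
Reaction (2): CO→CO2 ratio 1:1 ⇒ n(CO2) = 2.2198 mol.
Reaction (3): CO2→CaCO3 ratio 1:1 ⇒ n(CaCO3) = 2.2198 mol.
Mass of CaCO3 = 2.2198 × 100.09 = 222.18 g.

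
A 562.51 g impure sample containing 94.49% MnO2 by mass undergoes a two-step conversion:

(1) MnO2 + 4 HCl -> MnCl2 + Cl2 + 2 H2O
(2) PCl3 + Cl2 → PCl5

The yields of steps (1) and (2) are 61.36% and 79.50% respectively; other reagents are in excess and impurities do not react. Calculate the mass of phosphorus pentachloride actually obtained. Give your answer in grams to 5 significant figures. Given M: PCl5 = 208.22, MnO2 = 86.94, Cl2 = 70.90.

Pure MnO2 = 562.51 × 0.9449 = 531.516 g.
n(MnO2) = 531.516 / 86.94 = 6.11359 mol.
Step 1 (MnO2:Cl2 = 1:1): theoretical n(Cl2) = 6.11359 mol; at 61.36% yield, n(Cl2) = 3.75130 mol.
Step 2 (Cl2:PCl5 = 1:1): theoretical n(PCl5) = 3.75130 mol, so theoretical mass = 3.75130 × 208.22 = 781.096 g.
At 79.50% yield, actual mass of PCl5 = 781.096 × 0.7950 = 620.971 g.

620.97 g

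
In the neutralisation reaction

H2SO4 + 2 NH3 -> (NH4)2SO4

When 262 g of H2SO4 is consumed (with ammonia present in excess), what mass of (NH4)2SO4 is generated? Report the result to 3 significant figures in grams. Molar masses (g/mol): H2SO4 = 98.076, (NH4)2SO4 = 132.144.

n(H2SO4) = 262.0 g / 98.076 g/mol = 2.671 mol.
From the equation the H2SO4:(NH4)2SO4 mole ratio is 1:1, so n((NH4)2SO4) = 2.671 × 1/1 = 2.671 mol.
Mass of (NH4)2SO4 = 2.671 mol × 132.144 g/mol = 353.0 g.

353 g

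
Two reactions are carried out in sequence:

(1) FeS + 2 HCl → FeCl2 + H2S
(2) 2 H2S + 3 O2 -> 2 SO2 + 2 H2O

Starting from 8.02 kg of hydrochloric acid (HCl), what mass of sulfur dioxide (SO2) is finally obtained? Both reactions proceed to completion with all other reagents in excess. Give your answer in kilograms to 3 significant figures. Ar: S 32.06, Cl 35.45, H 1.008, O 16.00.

7.05 kg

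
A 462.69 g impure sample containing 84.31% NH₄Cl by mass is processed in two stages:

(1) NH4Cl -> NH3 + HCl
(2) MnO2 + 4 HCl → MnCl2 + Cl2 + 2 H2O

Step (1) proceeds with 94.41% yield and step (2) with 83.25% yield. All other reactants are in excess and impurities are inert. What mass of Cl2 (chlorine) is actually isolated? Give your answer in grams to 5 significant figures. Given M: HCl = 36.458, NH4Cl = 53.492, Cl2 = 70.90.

101.59 g

Pure NH4Cl = 462.69 × 0.8431 = 390.094 g.
n(NH4Cl) = 390.094 / 53.492 = 7.29257 mol.
Step 1 (NH4Cl:HCl = 1:1): theoretical n(HCl) = 7.29257 mol; at 94.41% yield, n(HCl) = 6.88491 mol.
Step 2 (HCl:Cl2 = 4:1): theoretical n(Cl2) = 1.72123 mol, so theoretical mass = 1.72123 × 70.90 = 122.035 g.
At 83.25% yield, actual mass of Cl2 = 122.035 × 0.8325 = 101.594 g.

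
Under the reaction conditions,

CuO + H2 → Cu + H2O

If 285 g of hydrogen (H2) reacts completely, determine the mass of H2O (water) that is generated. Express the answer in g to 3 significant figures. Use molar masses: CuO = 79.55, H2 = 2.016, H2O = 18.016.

2550 g

n(H2) = 285.0 g / 2.016 g/mol = 141.4 mol.
From the equation the H2:H2O mole ratio is 1:1, so n(H2O) = 141.4 × 1/1 = 141.4 mol.
Mass of H2O = 141.4 mol × 18.016 g/mol = 2547 g.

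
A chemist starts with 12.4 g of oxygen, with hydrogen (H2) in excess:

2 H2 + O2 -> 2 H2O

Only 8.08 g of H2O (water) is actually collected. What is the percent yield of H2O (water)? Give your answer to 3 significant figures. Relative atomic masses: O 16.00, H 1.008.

M(O2) = 2(16.00) = 32.00 g/mol.
M(H2O) = 2(1.008) + 16.00 = 18.016 g/mol.
n(O2) = 12.40 g / 32.00 g/mol = 0.3875 mol.
From the equation the O2:H2O mole ratio is 1:2, so n(H2O) = 0.3875 × 2/1 = 0.7750 mol.
Mass of H2O = 0.7750 mol × 18.016 g/mol = 13.96 g.
This is the theoretical yield. Percent yield = 8.08 g / 13.96 g × 100% = 57.87%.

57.9 %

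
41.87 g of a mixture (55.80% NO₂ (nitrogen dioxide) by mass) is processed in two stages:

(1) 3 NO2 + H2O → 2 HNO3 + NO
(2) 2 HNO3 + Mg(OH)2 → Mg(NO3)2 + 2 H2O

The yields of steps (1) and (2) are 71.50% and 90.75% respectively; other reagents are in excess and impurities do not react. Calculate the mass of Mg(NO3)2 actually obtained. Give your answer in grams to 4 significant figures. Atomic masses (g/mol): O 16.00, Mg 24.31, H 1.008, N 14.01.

16.29 g

Pure NO2 = 41.87 × 0.5580 = 23.363 g.
M(NO2) = 14.01 + 2(16.00) = 46.01 g/mol.
M(Mg(NO3)2) = 24.31 + 2(14.01) + 6(16.00) = 148.33 g/mol.
n(NO2) = 23.363 / 46.01 = 0.50779 mol.
Step 1 (NO2:HNO3 = 3:2): theoretical n(HNO3) = 0.33853 mol; at 71.50% yield, n(HNO3) = 0.24205 mol.
Step 2 (HNO3:Mg(NO3)2 = 2:1): theoretical n(Mg(NO3)2) = 0.12102 mol, so theoretical mass = 0.12102 × 148.33 = 17.951 g.
At 90.75% yield, actual mass of Mg(NO3)2 = 17.951 × 0.9075 = 16.291 g.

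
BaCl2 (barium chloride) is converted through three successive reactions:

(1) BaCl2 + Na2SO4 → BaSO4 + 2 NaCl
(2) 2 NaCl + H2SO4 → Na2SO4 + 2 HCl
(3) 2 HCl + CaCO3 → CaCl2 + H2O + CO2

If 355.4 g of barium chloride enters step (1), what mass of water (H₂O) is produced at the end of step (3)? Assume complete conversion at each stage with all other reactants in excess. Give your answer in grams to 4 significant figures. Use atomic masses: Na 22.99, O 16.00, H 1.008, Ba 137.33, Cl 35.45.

30.75 g

M(BaCl2) = 137.33 + 2(35.45) = 208.23 g/mol.
M(H2O) = 2(1.008) + 16.00 = 18.016 g/mol.
n(BaCl2) = 355.4 / 208.23 = 1.7068 mol.
Reaction (1): BaCl2→NaCl ratio 1:2 ⇒ n(NaCl) = 3.4135 mol.
Reaction (2): NaCl→HCl ratio 2:2 ⇒ n(HCl) = 3.4135 mol.
Reaction (3): HCl→H2O ratio 2:1 ⇒ n(H2O) = 1.7068 mol.
Mass of H2O = 1.7068 × 18.016 = 30.749 g.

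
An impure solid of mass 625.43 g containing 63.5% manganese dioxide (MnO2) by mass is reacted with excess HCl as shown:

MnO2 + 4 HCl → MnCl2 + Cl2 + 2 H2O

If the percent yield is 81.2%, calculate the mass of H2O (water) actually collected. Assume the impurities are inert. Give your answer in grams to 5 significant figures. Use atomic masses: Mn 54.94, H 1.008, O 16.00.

Pure MnO2 available = 625.43 g × 0.635 = 397.148 g.
M(MnO2) = 54.94 + 2(16.00) = 86.94 g/mol.
M(H2O) = 2(1.008) + 16.00 = 18.016 g/mol.
n(MnO2) = 397.148 g / 86.94 g/mol = 4.56807 mol.
From the equation the MnO2:H2O mole ratio is 1:2, so n(H2O) = 4.56807 × 2/1 = 9.13614 mol.
Mass of H2O = 9.13614 mol × 18.016 g/mol = 164.597 g.
Actual mass collected = 164.597 g × 0.812 = 133.653 g.

133.65 g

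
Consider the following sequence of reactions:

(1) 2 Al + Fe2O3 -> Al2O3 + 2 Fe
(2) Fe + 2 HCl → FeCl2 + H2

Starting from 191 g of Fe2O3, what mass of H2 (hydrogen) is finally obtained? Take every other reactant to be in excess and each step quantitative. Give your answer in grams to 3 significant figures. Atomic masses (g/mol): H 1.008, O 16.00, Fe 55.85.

4.82 g

M(Fe2O3) = 2(55.85) + 3(16.00) = 159.70 g/mol.
M(H2) = 2(1.008) = 2.016 g/mol.
n(Fe2O3) = 191.0 / 159.70 = 1.196 mol.
Step 1 gives a 1:2 ratio of Fe2O3 to Fe, so n(Fe) = 2.392 mol.
In step 2 the Fe:H2 ratio is 1:1, so n(H2) = 2.392 mol.
Mass of H2 = 2.392 × 2.016 = 4.822 g.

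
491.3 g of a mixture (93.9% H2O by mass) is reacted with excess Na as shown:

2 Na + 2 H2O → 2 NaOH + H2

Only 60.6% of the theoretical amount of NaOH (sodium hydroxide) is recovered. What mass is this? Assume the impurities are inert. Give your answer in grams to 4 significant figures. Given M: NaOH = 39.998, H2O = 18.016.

620.7 g

Pure H2O available = 491.3 g × 0.939 = 461.33 g.
n(H2O) = 461.33 g / 18.016 g/mol = 25.607 mol.
From the equation the H2O:NaOH mole ratio is 2:2, so n(NaOH) = 25.607 × 2/2 = 25.607 mol.
Mass of NaOH = 25.607 mol × 39.998 g/mol = 1024.2 g.
Actual mass collected = 1024.2 g × 0.606 = 620.68 g.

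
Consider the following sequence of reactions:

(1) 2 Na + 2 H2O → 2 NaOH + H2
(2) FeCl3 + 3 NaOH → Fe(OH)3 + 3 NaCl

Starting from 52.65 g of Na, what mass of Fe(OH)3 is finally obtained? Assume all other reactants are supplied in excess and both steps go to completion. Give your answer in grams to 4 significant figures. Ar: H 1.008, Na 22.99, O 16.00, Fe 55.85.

81.58 g

M(Na) = 22.99 g/mol.
M(Fe(OH)3) = 55.85 + 3(16.00) + 3(1.008) = 106.874 g/mol.
n(Na) = 52.650 / 22.99 = 2.2901 mol.
Step 1 gives a 2:2 ratio of Na to NaOH, so n(NaOH) = 2.2901 mol.
In step 2 the NaOH:Fe(OH)3 ratio is 3:1, so n(Fe(OH)3) = 0.76338 mol.
Mass of Fe(OH)3 = 0.76338 × 106.874 = 81.585 g.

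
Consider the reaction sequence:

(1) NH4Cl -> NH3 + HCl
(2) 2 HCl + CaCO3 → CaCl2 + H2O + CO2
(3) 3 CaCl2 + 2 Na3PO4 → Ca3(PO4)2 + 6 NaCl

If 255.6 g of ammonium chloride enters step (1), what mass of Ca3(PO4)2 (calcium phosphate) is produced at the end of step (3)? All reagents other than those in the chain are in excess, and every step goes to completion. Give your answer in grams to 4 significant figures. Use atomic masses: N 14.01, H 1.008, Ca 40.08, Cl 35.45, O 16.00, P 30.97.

247.0 g

M(NH4Cl) = 14.01 + 4(1.008) + 35.45 = 53.492 g/mol.
M(Ca3(PO4)2) = 3(40.08) + 2(30.97) + 8(16.00) = 310.18 g/mol.
n(NH4Cl) = 255.6 / 53.492 = 4.7783 mol.
Reaction (1): NH4Cl→HCl ratio 1:1 ⇒ n(HCl) = 4.7783 mol.
Reaction (2): HCl→CaCl2 ratio 2:1 ⇒ n(CaCl2) = 2.3891 mol.
Reaction (3): CaCl2→Ca3(PO4)2 ratio 3:1 ⇒ n(Ca3(PO4)2) = 0.79638 mol.
Mass of Ca3(PO4)2 = 0.79638 × 310.18 = 247.02 g.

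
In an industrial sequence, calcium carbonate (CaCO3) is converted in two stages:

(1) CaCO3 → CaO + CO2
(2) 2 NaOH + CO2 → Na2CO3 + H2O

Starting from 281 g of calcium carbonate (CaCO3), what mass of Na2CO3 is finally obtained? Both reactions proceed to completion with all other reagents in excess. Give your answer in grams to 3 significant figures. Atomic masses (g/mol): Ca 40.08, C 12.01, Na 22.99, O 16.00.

M(CaCO3) = 40.08 + 12.01 + 3(16.00) = 100.09 g/mol.
M(Na2CO3) = 2(22.99) + 12.01 + 3(16.00) = 105.99 g/mol.
n(CaCO3) = 281.0 / 100.09 = 2.807 mol.
Step 1 gives a 1:1 ratio of CaCO3 to CO2, so n(CO2) = 2.807 mol.
In step 2 the CO2:Na2CO3 ratio is 1:1, so n(Na2CO3) = 2.807 mol.
Mass of Na2CO3 = 2.807 × 105.99 = 297.6 g.

298 g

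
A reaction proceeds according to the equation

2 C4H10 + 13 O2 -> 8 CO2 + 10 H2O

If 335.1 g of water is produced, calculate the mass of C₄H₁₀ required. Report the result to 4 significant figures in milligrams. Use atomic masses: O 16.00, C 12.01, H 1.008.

216200 mg

M(H2O) = 2(1.008) + 16.00 = 18.016 g/mol.
M(C4H10) = 4(12.01) + 10(1.008) = 58.12 g/mol.
n(H2O) = 335.10 g / 18.016 g/mol = 18.600 mol.
From the equation the H2O:C4H10 mole ratio is 10:2, so n(C4H10) = 18.600 × 2/10 = 3.7200 mol.
Mass of C4H10 = 3.7200 mol × 58.12 g/mol = 216.21 g.
Converting to mg: 216.21 g = 216200 mg.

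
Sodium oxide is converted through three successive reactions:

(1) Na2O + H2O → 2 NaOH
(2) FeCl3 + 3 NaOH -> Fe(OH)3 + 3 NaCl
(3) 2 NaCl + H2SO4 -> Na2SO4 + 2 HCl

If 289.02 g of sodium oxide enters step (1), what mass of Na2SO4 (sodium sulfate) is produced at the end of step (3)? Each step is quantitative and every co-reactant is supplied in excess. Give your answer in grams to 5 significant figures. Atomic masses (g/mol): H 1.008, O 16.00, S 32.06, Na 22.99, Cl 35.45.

662.35 g

M(Na2O) = 2(22.99) + 16.00 = 61.98 g/mol.
M(Na2SO4) = 2(22.99) + 32.06 + 4(16.00) = 142.04 g/mol.
n(Na2O) = 289.02 / 61.98 = 4.66312 mol.
Reaction (1): Na2O→NaOH ratio 1:2 ⇒ n(NaOH) = 9.32623 mol.
Reaction (2): NaOH→NaCl ratio 3:3 ⇒ n(NaCl) = 9.32623 mol.
Reaction (3): NaCl→Na2SO4 ratio 2:1 ⇒ n(Na2SO4) = 4.66312 mol.
Mass of Na2SO4 = 4.66312 × 142.04 = 662.349 g.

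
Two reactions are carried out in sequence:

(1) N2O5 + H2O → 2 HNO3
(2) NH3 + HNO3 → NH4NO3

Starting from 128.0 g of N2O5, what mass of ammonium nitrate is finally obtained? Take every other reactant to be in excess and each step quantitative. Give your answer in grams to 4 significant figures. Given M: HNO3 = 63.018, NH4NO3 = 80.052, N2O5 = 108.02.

189.7 g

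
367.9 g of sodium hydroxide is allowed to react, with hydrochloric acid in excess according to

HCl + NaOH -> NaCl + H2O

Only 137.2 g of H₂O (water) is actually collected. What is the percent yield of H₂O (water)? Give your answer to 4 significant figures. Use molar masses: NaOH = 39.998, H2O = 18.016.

82.80 %

n(NaOH) = 367.90 g / 39.998 g/mol = 9.1980 mol.
From the equation the NaOH:H2O mole ratio is 1:1, so n(H2O) = 9.1980 × 1/1 = 9.1980 mol.
Mass of H2O = 9.1980 mol × 18.016 g/mol = 165.71 g.
This is the theoretical yield. Percent yield = 137.2 g / 165.71 g × 100% = 82.795%.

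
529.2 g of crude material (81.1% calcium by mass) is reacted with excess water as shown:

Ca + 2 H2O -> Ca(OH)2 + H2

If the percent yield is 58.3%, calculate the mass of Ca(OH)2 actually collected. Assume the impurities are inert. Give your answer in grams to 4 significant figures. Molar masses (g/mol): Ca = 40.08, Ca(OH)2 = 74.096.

Pure Ca available = 529.2 g × 0.811 = 429.18 g.
n(Ca) = 429.18 g / 40.08 g/mol = 10.708 mol.
From the equation the Ca:Ca(OH)2 mole ratio is 1:1, so n(Ca(OH)2) = 10.708 × 1/1 = 10.708 mol.
Mass of Ca(OH)2 = 10.708 mol × 74.096 g/mol = 793.43 g.
Actual mass collected = 793.43 g × 0.583 = 462.57 g.

462.6 g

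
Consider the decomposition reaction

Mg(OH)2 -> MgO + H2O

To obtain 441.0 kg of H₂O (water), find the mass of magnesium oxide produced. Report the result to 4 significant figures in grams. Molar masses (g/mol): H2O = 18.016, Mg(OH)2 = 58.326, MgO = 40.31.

986700 g

Convert: 441.0 kg = 441000 g.
n(H2O) = 441000 g / 18.016 g/mol = 24478 mol.
From the equation the H2O:MgO mole ratio is 1:1, so n(MgO) = 24478 × 1/1 = 24478 mol.
Mass of MgO = 24478 mol × 40.31 g/mol = 986720 g.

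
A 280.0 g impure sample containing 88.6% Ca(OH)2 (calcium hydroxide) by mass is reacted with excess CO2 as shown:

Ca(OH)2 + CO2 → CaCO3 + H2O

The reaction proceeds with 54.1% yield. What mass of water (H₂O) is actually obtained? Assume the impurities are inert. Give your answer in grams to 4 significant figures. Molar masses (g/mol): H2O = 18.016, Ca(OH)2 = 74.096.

Pure Ca(OH)2 available = 280.0 g × 0.886 = 248.08 g.
n(Ca(OH)2) = 248.08 g / 74.096 g/mol = 3.3481 mol.
From the equation the Ca(OH)2:H2O mole ratio is 1:1, so n(H2O) = 3.3481 × 1/1 = 3.3481 mol.
Mass of H2O = 3.3481 mol × 18.016 g/mol = 60.319 g.
Actual mass collected = 60.319 g × 0.541 = 32.633 g.

32.63 g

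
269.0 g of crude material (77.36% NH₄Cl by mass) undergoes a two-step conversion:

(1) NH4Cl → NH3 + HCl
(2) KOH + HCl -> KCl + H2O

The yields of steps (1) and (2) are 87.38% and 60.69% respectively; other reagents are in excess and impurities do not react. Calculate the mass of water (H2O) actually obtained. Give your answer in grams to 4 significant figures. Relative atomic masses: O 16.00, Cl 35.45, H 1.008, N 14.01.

Pure NH4Cl = 269.0 × 0.7736 = 208.10 g.
M(NH4Cl) = 14.01 + 4(1.008) + 35.45 = 53.492 g/mol.
M(H2O) = 2(1.008) + 16.00 = 18.016 g/mol.
n(NH4Cl) = 208.10 / 53.492 = 3.8903 mol.
Step 1 (NH4Cl:HCl = 1:1): theoretical n(HCl) = 3.8903 mol; at 87.38% yield, n(HCl) = 3.3993 mol.
Step 2 (HCl:H2O = 1:1): theoretical n(H2O) = 3.3993 mol, so theoretical mass = 3.3993 × 18.016 = 61.242 g.
At 60.69% yield, actual mass of H2O = 61.242 × 0.6069 = 37.168 g.

37.17 g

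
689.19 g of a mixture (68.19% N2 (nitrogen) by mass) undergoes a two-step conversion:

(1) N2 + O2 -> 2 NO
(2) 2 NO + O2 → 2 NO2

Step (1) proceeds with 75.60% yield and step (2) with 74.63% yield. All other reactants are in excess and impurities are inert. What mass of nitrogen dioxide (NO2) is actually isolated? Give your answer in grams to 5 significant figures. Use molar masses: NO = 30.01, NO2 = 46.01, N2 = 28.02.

Pure N2 = 689.19 × 0.6819 = 469.959 g.
n(N2) = 469.959 / 28.02 = 16.7723 mol.
Step 1 (N2:NO = 1:2): theoretical n(NO) = 33.5445 mol; at 75.60% yield, n(NO) = 25.3597 mol.
Step 2 (NO:NO2 = 2:2): theoretical n(NO2) = 25.3597 mol, so theoretical mass = 25.3597 × 46.01 = 1166.80 g.
At 74.63% yield, actual mass of NO2 = 1166.80 × 0.7463 = 870.781 g.

870.78 g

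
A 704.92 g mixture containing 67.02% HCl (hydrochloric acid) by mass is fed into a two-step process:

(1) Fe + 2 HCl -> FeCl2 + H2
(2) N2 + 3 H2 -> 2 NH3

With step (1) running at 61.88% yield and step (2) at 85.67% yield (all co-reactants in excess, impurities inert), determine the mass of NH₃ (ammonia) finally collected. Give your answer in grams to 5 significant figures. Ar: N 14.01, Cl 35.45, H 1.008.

39.006 g

Pure HCl = 704.92 × 0.6702 = 472.437 g.
M(HCl) = 1.008 + 35.45 = 36.458 g/mol.
M(NH3) = 14.01 + 3(1.008) = 17.034 g/mol.
n(HCl) = 472.437 / 36.458 = 12.9584 mol.
Step 1 (HCl:H2 = 2:1): theoretical n(H2) = 6.47920 mol; at 61.88% yield, n(H2) = 4.00933 mol.
Step 2 (H2:NH3 = 3:2): theoretical n(NH3) = 2.67289 mol, so theoretical mass = 2.67289 × 17.034 = 45.5299 g.
At 85.67% yield, actual mass of NH3 = 45.5299 × 0.8567 = 39.0055 g.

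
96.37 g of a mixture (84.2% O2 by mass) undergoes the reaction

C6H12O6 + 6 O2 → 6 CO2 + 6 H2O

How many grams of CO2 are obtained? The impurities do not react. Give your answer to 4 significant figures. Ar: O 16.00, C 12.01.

111.6 g

Mass of pure O2 = 96.37 g × 0.842 = 81.144 g.
M(O2) = 2(16.00) = 32.00 g/mol.
M(CO2) = 12.01 + 2(16.00) = 44.01 g/mol.
n(O2) = 81.144 g / 32.00 g/mol = 2.5357 mol.
From the equation the O2:CO2 mole ratio is 6:6, so n(CO2) = 2.5357 × 6/6 = 2.5357 mol.
Mass of CO2 = 2.5357 mol × 44.01 g/mol = 111.60 g.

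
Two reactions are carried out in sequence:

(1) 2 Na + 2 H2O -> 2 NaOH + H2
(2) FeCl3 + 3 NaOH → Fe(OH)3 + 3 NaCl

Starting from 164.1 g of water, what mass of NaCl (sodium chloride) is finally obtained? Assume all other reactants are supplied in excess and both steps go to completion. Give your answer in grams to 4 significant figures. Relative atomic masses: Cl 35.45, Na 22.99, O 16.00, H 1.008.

M(H2O) = 2(1.008) + 16.00 = 18.016 g/mol.
M(NaCl) = 22.99 + 35.45 = 58.44 g/mol.
n(H2O) = 164.10 / 18.016 = 9.1086 mol.
Step 1 gives a 2:2 ratio of H2O to NaOH, so n(NaOH) = 9.1086 mol.
In step 2 the NaOH:NaCl ratio is 3:3, so n(NaCl) = 9.1086 mol.
Mass of NaCl = 9.1086 × 58.44 = 532.30 g.

532.3 g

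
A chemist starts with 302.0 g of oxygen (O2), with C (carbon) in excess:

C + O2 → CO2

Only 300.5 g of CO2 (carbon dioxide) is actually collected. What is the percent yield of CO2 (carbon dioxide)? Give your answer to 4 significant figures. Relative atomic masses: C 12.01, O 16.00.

M(O2) = 2(16.00) = 32.00 g/mol.
M(CO2) = 12.01 + 2(16.00) = 44.01 g/mol.
n(O2) = 302.00 g / 32.00 g/mol = 9.4375 mol.
From the equation the O2:CO2 mole ratio is 1:1, so n(CO2) = 9.4375 × 1/1 = 9.4375 mol.
Mass of CO2 = 9.4375 mol × 44.01 g/mol = 415.34 g.
This is the theoretical yield. Percent yield = 300.5 g / 415.34 g × 100% = 72.350%.

72.35 %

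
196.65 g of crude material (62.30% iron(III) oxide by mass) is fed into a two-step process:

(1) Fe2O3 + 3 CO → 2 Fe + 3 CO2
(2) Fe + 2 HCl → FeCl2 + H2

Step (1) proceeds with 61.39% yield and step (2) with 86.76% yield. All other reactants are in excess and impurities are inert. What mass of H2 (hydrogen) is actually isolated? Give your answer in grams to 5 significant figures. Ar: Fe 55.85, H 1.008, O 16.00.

Pure Fe2O3 = 196.65 × 0.6230 = 122.513 g.
M(Fe2O3) = 2(55.85) + 3(16.00) = 159.70 g/mol.
M(H2) = 2(1.008) = 2.016 g/mol.
n(Fe2O3) = 122.513 / 159.70 = 0.767144 mol.
Step 1 (Fe2O3:Fe = 1:2): theoretical n(Fe) = 1.53429 mol; at 61.39% yield, n(Fe) = 0.941900 mol.
Step 2 (Fe:H2 = 1:1): theoretical n(H2) = 0.941900 mol, so theoretical mass = 0.941900 × 2.016 = 1.89887 g.
At 86.76% yield, actual mass of H2 = 1.89887 × 0.8676 = 1.64746 g.

1.6475 g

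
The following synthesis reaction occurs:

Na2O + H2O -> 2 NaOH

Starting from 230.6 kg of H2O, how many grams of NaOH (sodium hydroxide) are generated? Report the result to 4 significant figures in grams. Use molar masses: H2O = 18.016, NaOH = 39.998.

1024000 g

Convert: 230.6 kg = 230600 g.
n(H2O) = 230600 g / 18.016 g/mol = 12800 mol.
From the equation the H2O:NaOH mole ratio is 1:2, so n(NaOH) = 12800 × 2/1 = 25599 mol.
Mass of NaOH = 25599 mol × 39.998 g/mol = 1.0239 × 10^6 g.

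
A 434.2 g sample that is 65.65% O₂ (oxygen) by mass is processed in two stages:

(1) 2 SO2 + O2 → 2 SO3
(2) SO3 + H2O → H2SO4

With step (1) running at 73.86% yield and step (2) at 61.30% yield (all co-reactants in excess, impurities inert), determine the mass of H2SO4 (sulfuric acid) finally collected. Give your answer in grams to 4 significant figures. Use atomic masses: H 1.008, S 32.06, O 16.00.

Pure O2 = 434.2 × 0.6565 = 285.05 g.
M(O2) = 2(16.00) = 32.00 g/mol.
M(H2SO4) = 2(1.008) + 32.06 + 4(16.00) = 98.076 g/mol.
n(O2) = 285.05 / 32.00 = 8.9079 mol.
Step 1 (O2:SO3 = 1:2): theoretical n(SO3) = 17.816 mol; at 73.86% yield, n(SO3) = 13.159 mol.
Step 2 (SO3:H2SO4 = 1:1): theoretical n(H2SO4) = 13.159 mol, so theoretical mass = 13.159 × 98.076 = 1290.6 g.
At 61.30% yield, actual mass of H2SO4 = 1290.6 × 0.6130 = 791.11 g.

791.1 g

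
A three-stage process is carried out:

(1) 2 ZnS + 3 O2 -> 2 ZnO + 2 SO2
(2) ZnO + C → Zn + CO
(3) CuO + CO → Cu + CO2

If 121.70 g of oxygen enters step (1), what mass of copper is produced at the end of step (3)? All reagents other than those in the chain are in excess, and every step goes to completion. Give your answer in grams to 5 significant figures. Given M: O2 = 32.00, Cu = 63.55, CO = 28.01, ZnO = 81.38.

n(O2) = 121.70 / 32.00 = 3.80313 mol.
Reaction (1): O2→ZnO ratio 3:2 ⇒ n(ZnO) = 2.53542 mol.
Reaction (2): ZnO→CO ratio 1:1 ⇒ n(CO) = 2.53542 mol.
Reaction (3): CO→Cu ratio 1:1 ⇒ n(Cu) = 2.53542 mol.
Mass of Cu = 2.53542 × 63.55 = 161.126 g.

161.13 g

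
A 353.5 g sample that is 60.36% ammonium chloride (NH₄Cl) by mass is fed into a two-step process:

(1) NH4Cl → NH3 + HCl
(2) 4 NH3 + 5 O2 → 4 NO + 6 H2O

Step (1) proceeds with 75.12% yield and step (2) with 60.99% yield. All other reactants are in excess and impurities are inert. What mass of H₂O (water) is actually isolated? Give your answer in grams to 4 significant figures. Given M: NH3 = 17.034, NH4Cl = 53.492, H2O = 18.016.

49.39 g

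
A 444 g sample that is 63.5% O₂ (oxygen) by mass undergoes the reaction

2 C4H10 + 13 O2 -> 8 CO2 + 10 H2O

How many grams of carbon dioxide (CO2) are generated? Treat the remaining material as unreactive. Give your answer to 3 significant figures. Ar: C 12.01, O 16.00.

239 g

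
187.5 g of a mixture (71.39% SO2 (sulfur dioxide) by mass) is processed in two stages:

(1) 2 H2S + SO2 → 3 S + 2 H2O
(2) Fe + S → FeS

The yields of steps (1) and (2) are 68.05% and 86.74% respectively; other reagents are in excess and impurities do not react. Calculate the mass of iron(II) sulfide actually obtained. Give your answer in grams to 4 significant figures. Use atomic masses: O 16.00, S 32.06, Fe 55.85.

Pure SO2 = 187.5 × 0.7139 = 133.86 g.
M(SO2) = 32.06 + 2(16.00) = 64.06 g/mol.
M(FeS) = 55.85 + 32.06 = 87.91 g/mol.
n(SO2) = 133.86 / 64.06 = 2.0895 mol.
Step 1 (SO2:S = 1:3): theoretical n(S) = 6.2686 mol; at 68.05% yield, n(S) = 4.2658 mol.
Step 2 (S:FeS = 1:1): theoretical n(FeS) = 4.2658 mol, so theoretical mass = 4.2658 × 87.91 = 375.01 g.
At 86.74% yield, actual mass of FeS = 375.01 × 0.8674 = 325.28 g.

325.3 g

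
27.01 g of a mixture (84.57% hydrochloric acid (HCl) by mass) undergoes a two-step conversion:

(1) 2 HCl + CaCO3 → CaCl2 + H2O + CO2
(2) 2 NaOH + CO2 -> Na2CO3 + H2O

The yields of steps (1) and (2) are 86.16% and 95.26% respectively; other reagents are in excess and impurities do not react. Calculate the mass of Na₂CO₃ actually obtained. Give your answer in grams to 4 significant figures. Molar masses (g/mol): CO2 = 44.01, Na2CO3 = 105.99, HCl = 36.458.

Pure HCl = 27.01 × 0.8457 = 22.842 g.
n(HCl) = 22.842 / 36.458 = 0.62654 mol.
Step 1 (HCl:CO2 = 2:1): theoretical n(CO2) = 0.31327 mol; at 86.16% yield, n(CO2) = 0.26991 mol.
Step 2 (CO2:Na2CO3 = 1:1): theoretical n(Na2CO3) = 0.26991 mol, so theoretical mass = 0.26991 × 105.99 = 28.608 g.
At 95.26% yield, actual mass of Na2CO3 = 28.608 × 0.9526 = 27.252 g.

27.25 g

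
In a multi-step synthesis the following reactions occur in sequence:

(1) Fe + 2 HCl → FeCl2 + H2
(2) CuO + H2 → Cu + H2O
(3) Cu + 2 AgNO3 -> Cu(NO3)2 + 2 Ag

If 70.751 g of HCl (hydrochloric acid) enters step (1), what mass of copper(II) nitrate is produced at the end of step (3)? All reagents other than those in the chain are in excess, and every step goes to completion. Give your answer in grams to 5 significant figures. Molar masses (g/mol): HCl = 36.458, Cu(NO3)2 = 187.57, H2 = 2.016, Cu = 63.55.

182.00 g

n(HCl) = 70.751 / 36.458 = 1.94062 mol.
Reaction (1): HCl→H2 ratio 2:1 ⇒ n(H2) = 0.970308 mol.
Reaction (2): H2→Cu ratio 1:1 ⇒ n(Cu) = 0.970308 mol.
Reaction (3): Cu→Cu(NO3)2 ratio 1:1 ⇒ n(Cu(NO3)2) = 0.970308 mol.
Mass of Cu(NO3)2 = 0.970308 × 187.57 = 182.001 g.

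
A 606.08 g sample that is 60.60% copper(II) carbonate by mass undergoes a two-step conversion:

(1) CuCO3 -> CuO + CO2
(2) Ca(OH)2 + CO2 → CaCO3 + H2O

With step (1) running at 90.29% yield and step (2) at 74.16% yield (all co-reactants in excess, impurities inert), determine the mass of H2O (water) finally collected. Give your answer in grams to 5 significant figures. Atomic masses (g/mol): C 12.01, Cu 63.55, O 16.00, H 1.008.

35.859 g

Pure CuCO3 = 606.08 × 0.6060 = 367.284 g.
M(CuCO3) = 63.55 + 12.01 + 3(16.00) = 123.56 g/mol.
M(H2O) = 2(1.008) + 16.00 = 18.016 g/mol.
n(CuCO3) = 367.284 / 123.56 = 2.97252 mol.
Step 1 (CuCO3:CO2 = 1:1): theoretical n(CO2) = 2.97252 mol; at 90.29% yield, n(CO2) = 2.68389 mol.
Step 2 (CO2:H2O = 1:1): theoretical n(H2O) = 2.68389 mol, so theoretical mass = 2.68389 × 18.016 = 48.3529 g.
At 74.16% yield, actual mass of H2O = 48.3529 × 0.7416 = 35.8585 g.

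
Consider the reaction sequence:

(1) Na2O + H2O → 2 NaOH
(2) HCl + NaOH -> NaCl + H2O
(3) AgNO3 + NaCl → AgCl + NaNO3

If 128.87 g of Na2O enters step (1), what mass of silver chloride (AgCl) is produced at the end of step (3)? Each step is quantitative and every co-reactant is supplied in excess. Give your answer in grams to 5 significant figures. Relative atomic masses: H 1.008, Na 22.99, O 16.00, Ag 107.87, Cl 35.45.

595.99 g

M(Na2O) = 2(22.99) + 16.00 = 61.98 g/mol.
M(AgCl) = 107.87 + 35.45 = 143.32 g/mol.
n(Na2O) = 128.87 / 61.98 = 2.07922 mol.
Reaction (1): Na2O→NaOH ratio 1:2 ⇒ n(NaOH) = 4.15844 mol.
Reaction (2): NaOH→NaCl ratio 1:1 ⇒ n(NaCl) = 4.15844 mol.
Reaction (3): NaCl→AgCl ratio 1:1 ⇒ n(AgCl) = 4.15844 mol.
Mass of AgCl = 4.15844 × 143.32 = 595.987 g.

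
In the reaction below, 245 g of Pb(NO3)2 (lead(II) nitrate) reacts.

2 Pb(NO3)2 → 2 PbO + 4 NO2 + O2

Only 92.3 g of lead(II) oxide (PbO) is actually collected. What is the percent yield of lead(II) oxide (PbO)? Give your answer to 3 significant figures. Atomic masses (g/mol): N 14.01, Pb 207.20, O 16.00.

55.9 %

M(Pb(NO3)2) = 207.20 + 2(14.01) + 6(16.00) = 331.22 g/mol.
M(PbO) = 207.20 + 16.00 = 223.20 g/mol.
n(Pb(NO3)2) = 245.0 g / 331.22 g/mol = 0.7397 mol.
From the equation the Pb(NO3)2:PbO mole ratio is 2:2, so n(PbO) = 0.7397 × 2/2 = 0.7397 mol.
Mass of PbO = 0.7397 mol × 223.20 g/mol = 165.1 g.
This is the theoretical yield. Percent yield = 92.3 g / 165.1 g × 100% = 55.91%.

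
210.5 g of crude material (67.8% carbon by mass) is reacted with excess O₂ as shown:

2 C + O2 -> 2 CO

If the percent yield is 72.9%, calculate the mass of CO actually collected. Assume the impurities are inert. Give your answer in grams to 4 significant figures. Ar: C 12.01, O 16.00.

242.6 g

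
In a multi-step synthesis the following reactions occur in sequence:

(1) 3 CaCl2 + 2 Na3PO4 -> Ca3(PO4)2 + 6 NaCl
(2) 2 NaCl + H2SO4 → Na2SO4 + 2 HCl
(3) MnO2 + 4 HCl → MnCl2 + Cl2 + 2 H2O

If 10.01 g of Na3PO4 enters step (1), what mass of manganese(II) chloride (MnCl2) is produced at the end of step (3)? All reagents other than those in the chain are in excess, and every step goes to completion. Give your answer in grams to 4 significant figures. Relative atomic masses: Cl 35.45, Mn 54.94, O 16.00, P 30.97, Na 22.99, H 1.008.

5.763 g

M(Na3PO4) = 3(22.99) + 30.97 + 4(16.00) = 163.94 g/mol.
M(MnCl2) = 54.94 + 2(35.45) = 125.84 g/mol.
n(Na3PO4) = 10.01 / 163.94 = 0.061059 mol.
Reaction (1): Na3PO4→NaCl ratio 2:6 ⇒ n(NaCl) = 0.18318 mol.
Reaction (2): NaCl→HCl ratio 2:2 ⇒ n(HCl) = 0.18318 mol.
Reaction (3): HCl→MnCl2 ratio 4:1 ⇒ n(MnCl2) = 0.045794 mol.
Mass of MnCl2 = 0.045794 × 125.84 = 5.7627 g.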